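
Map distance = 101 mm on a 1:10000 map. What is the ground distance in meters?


ground = 101 mm * 10000 / 1000 = 1010.0 m

1010.0 m


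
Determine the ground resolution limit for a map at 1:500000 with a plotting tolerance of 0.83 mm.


ground = 0.83 mm * 500000 / 1000 = 415.0 m

415.0 m


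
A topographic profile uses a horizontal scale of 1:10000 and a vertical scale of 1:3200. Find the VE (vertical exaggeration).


VE = horizontal_scale / vertical_scale = 10000 / 3200 = 3.125 ≈ 3.1

3.1x


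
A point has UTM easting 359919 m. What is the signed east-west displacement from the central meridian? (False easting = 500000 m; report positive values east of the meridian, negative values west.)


displacement = 359919 - 500000 = -140081 m

-140081 m


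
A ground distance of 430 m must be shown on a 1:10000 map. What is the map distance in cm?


map_cm = 430 * 100 / 10000 = 4.3 cm

4.3 cm


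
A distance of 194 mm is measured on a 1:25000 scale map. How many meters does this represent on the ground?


ground = 194 mm * 25000 / 1000 = 4850.0 m

4850.0 m


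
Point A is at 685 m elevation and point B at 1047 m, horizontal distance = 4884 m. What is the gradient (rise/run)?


gradient = (1047 - 685) / 4884 = 362 / 4884 = 0.0741

0.0741


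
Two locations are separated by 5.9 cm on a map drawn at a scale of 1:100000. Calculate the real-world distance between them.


ground = 5.9 cm * 100000 / 100 = 5900.0 m = 5.9 km

5.9 km


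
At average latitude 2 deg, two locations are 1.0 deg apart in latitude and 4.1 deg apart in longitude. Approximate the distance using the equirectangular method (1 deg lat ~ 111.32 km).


dlat_km = 1.0 * 111.32 = 111.32
dlon_km = 4.1 * 111.32 * cos(2) ≈ 456.134
dist = sqrt(111.32^2 + 456.134^2) ≈ 469.5 km

469.5 km


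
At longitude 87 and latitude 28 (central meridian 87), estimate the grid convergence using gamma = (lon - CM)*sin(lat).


gamma = (87 - 87) * sin(28) = 0 * 0.469472 = 0.0 degrees

0.0 degrees


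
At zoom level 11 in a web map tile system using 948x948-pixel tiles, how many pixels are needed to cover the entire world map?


tiles per axis = 2^11 = 2048
total tiles = 2048^2 = 4194304
pixels per axis = 2048 * 948 = 1941504
total pixels = 1941504^2 = 3769437782016

3769437782016 pixels


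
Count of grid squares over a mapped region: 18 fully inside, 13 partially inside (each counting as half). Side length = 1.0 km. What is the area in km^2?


effective squares = 18 + 13 * 0.5 = 24.5
area = 24.5 * 1.0 = 24.5 km^2

24.5 km^2


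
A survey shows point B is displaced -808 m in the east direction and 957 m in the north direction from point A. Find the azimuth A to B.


az = atan2(-808, 957) = -40.2 deg
adjusted to 0-360: 319.8 degrees

319.8 degrees


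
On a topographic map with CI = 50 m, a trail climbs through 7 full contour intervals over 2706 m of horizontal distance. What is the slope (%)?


elevation change = 7 * 50 = 350 m
slope = 350 / 2706 * 100 = 12.9%

12.9%


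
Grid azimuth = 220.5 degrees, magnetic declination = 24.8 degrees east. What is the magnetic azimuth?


magnetic azimuth = grid azimuth - declination (east +ve)
mag_az = 220.5 - 24.8 = 195.7 degrees

195.7 degrees


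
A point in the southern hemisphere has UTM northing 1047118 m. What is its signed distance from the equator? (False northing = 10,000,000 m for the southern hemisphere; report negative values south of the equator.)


For southern: actual = 1047118 - 10000000 = -8952882 m

-8952882 m


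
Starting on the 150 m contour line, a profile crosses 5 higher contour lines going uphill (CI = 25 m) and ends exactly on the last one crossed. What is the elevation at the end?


elevation = 150 + 5 * 25 = 275 m

275 m


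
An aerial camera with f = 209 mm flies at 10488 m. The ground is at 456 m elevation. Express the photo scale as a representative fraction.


scale = f / (H - h) = 209 mm / 10032 m = 209 / 10032000 = 1:48000

1:48000


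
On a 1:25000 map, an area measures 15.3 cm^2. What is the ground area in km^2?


ground_area = 15.3 * (25000/100)^2 = 956250.0 m^2 = 0.95625 km^2 ≈ 0.956 km^2

0.956 km^2


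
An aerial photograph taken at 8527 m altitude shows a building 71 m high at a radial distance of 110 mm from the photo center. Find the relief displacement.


d = h * r / H = 71 * 110 / 8527 = 0.92 mm

0.92 mm


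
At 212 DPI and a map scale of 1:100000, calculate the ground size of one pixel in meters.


pixel_cm = 2.54 / 212 ≈ 0.011981 cm
ground = pixel_cm * 100000 / 100 = 2.54 * 100000 / (212 * 100) = 254000 / 21200 ≈ 11.98 m

11.98 m


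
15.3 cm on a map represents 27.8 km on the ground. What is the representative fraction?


ground = 27.8 km = 2780000 cm; RF denominator = ground / map = 2780000 / 15.3 ≈ 181699; RF = 1:181699

1:181699


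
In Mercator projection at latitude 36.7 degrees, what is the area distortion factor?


area_distortion = 1/cos^2(36.7) = 1.556

1.556


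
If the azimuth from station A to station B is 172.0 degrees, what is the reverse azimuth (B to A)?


back azimuth = (172.0 + 180) mod 360 = 352.0 degrees

352.0 degrees


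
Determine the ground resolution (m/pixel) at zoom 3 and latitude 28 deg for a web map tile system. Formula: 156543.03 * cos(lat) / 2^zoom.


res = 156543.03 * cos(28) / 2^3 = 156543.03 * 0.88294759 / 8 = 17277.41 m/pixel

17277.41 m/pixel


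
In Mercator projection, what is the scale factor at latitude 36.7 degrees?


SF = 1 / cos(36.7) = 1 / 0.801776 = 1.247

1.247


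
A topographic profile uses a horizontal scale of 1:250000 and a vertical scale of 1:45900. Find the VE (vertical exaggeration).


VE = horizontal_scale / vertical_scale = 250000 / 45900 ≈ 5.4

5.4x


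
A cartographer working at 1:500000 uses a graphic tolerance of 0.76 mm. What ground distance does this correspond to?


ground = 0.76 mm * 500000 / 1000 = 380.0 m

380.0 m


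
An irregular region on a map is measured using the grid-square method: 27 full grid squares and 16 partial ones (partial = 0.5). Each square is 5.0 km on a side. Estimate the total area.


effective squares = 27 + 16 * 0.5 = 35.0
area = 35.0 * 25.0 = 875.0 km^2

875.0 km^2


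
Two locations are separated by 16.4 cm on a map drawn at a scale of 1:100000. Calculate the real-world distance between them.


ground = 16.4 cm * 100000 / 100 = 16400.0 m = 16.4 km

16.4 km


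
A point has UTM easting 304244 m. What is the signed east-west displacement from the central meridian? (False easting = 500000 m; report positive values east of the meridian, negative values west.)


displacement = 304244 - 500000 = -195756 m

-195756 m


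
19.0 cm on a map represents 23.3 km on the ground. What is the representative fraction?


ground = 23.3 km = 2330000 cm; RF denominator = ground / map = 2330000 / 19.0 ≈ 122632; RF = 1:122632

1:122632


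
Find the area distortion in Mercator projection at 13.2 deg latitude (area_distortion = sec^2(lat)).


area_distortion = 1/cos^2(13.2) = 1.055

1.055


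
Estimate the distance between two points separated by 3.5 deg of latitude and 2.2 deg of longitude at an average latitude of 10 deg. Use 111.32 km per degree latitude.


dlat_km = 3.5 * 111.32 = 389.62
dlon_km = 2.2 * 111.32 * cos(10) ≈ 241.183
dist = sqrt(389.62^2 + 241.183^2) ≈ 458.2 km

458.2 km


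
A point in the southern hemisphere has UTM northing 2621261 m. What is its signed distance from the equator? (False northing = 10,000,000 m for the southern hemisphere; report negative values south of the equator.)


For southern: actual = 2621261 - 10000000 = -7378739 m

-7378739 m


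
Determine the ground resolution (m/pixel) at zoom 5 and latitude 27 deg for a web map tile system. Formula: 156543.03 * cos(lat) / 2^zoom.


res = 156543.03 * cos(27) / 2^5 = 156543.03 * 0.89100652 / 32 = 4358.78 m/pixel

4358.78 m/pixel


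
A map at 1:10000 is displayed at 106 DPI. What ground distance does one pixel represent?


pixel_cm = 2.54 / 106 ≈ 0.023962 cm
ground = pixel_cm * 10000 / 100 = 2.54 * 10000 / (106 * 100) = 25400 / 10600 ≈ 2.4 m

2.4 m


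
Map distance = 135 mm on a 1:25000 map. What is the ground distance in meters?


ground = 135 mm * 25000 / 1000 = 3375.0 m

3375.0 m


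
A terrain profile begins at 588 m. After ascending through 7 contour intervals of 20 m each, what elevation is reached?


elevation = 588 + 7 * 20 = 728 m

728 m


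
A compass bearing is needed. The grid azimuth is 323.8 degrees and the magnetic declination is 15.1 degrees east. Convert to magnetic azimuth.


magnetic azimuth = grid azimuth - declination (east +ve)
mag_az = 323.8 - 15.1 = 308.7 degrees

308.7 degrees


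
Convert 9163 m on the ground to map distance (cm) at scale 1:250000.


map_cm = 9163 * 100 / 250000 = 3.6652 cm ≈ 3.67 cm

3.67 cm


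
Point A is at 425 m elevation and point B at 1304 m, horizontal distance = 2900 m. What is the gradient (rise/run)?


gradient = (1304 - 425) / 2900 = 879 / 2900 = 0.3031

0.3031


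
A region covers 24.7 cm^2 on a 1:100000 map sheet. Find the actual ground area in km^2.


ground_area = 24.7 * (100000/100)^2 = 24700000.0 m^2 = 24.7 km^2

24.7 km^2


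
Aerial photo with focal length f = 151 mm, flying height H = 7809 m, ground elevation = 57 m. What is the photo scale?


scale = f / (H - h) = 151 mm / 7752 m = 151 / 7752000 = 1:51338

1:51338


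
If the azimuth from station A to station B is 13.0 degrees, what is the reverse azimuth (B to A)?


back azimuth = (13.0 + 180) mod 360 = 193.0 degrees

193.0 degrees


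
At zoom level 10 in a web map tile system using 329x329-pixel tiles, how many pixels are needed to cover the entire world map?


tiles per axis = 2^10 = 1024
total tiles = 1024^2 = 1048576
pixels per axis = 1024 * 329 = 336896
total pixels = 336896^2 = 113498914816

113498914816 pixels


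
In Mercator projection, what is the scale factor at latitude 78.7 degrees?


SF = 1 / cos(78.7) = 1 / 0.195946 = 5.103

5.103


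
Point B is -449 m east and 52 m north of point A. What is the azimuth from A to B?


az = atan2(-449, 52) = -83.4 deg
adjusted to 0-360: 276.6 degrees

276.6 degrees


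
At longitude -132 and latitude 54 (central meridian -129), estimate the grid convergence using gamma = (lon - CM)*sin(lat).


gamma = (-132 - -129) * sin(54) = -3 * 0.809017 = -2.427 degrees

-2.427 degrees


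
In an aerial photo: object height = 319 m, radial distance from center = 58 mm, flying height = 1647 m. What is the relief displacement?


d = h * r / H = 319 * 58 / 1647 = 11.23 mm

11.23 mm


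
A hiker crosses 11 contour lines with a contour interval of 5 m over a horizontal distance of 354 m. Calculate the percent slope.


elevation change = 11 * 5 = 55 m
slope = 55 / 354 * 100 = 15.5%

15.5%


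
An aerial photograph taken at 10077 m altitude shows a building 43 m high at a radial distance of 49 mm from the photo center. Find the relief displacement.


d = h * r / H = 43 * 49 / 10077 = 0.21 mm

0.21 mm


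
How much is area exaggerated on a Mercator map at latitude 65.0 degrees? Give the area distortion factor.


area_distortion = 1/cos^2(65.0) = 5.599

5.599


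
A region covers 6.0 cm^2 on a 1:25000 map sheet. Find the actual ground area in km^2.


ground_area = 6.0 * (25000/100)^2 = 375000.0 m^2 = 0.375 km^2

0.375 km^2


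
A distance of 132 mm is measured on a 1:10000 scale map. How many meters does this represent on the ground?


ground = 132 mm * 10000 / 1000 = 1320.0 m

1320.0 m


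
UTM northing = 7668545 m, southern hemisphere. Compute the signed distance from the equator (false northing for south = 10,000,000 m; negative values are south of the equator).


For southern: actual = 7668545 - 10000000 = -2331455 m

-2331455 m


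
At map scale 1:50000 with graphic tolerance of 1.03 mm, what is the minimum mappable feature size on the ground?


ground = 1.03 mm * 50000 / 1000 = 51.5 m

51.5 m


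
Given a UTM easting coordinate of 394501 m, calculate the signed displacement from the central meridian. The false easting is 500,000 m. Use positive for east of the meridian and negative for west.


displacement = 394501 - 500000 = -105499 m

-105499 m


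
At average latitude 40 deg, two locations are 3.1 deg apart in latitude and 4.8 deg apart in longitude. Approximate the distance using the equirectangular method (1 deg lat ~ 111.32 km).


dlat_km = 3.1 * 111.32 = 345.092
dlon_km = 4.8 * 111.32 * cos(40) ≈ 409.325
dist = sqrt(345.092^2 + 409.325^2) ≈ 535.4 km

535.4 km


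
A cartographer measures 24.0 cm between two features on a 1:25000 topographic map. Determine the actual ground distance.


ground = 24.0 cm * 25000 / 100 = 6000.0 m = 6.0 km

6.0 km


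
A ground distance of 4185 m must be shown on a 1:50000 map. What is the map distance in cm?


map_cm = 4185 * 100 / 50000 = 8.37 cm

8.37 cm


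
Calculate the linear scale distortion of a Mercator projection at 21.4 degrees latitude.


SF = 1 / cos(21.4) = 1 / 0.931056 = 1.074

1.074


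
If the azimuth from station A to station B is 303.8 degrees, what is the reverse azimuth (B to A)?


back azimuth = (303.8 + 180) mod 360 = 123.8 degrees

123.8 degrees


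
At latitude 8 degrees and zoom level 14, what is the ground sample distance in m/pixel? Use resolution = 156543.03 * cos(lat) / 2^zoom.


res = 156543.03 * cos(8) / 2^14 = 156543.03 * 0.99026807 / 16384 = 9.46 m/pixel

9.46 m/pixel


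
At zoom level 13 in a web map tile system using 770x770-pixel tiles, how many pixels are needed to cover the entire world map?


tiles per axis = 2^13 = 8192
total tiles = 8192^2 = 67108864
pixels per axis = 8192 * 770 = 6307840
total pixels = 6307840^2 = 39788845465600

39788845465600 pixels


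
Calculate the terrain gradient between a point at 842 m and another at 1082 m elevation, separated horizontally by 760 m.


gradient = (1082 - 842) / 760 = 240 / 760 = 0.3158

0.3158


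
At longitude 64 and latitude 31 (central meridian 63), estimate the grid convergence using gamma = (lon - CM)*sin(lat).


gamma = (64 - 63) * sin(31) = 1 * 0.515038 = 0.515 degrees

0.515 degrees


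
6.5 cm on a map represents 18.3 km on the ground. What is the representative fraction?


ground = 18.3 km = 1830000 cm; RF denominator = ground / map = 1830000 / 6.5 ≈ 281538; RF = 1:281538

1:281538


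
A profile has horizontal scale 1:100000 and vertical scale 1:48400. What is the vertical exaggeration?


VE = horizontal_scale / vertical_scale = 100000 / 48400 ≈ 2.1

2.1x


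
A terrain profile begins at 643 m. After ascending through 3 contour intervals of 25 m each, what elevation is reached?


elevation = 643 + 3 * 25 = 718 m

718 m


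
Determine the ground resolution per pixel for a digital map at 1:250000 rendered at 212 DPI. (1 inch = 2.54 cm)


pixel_cm = 2.54 / 212 ≈ 0.011981 cm
ground = pixel_cm * 250000 / 100 = 2.54 * 250000 / (212 * 100) = 635000 / 21200 ≈ 29.95 m

29.95 m


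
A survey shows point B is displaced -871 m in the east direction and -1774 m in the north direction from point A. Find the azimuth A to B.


az = atan2(-871, -1774) = -153.8 deg
adjusted to 0-360: 206.2 degrees

206.2 degrees


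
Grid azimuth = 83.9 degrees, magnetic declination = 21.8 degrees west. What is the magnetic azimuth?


magnetic azimuth = grid azimuth - declination (east +ve)
mag_az = 83.9 - -21.8 = 105.7 degrees

105.7 degrees


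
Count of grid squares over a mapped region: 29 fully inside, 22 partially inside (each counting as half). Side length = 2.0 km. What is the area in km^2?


effective squares = 29 + 22 * 0.5 = 40.0
area = 40.0 * 4.0 = 160.0 km^2

160.0 km^2


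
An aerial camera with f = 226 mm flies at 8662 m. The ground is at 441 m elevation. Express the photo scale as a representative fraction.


scale = f / (H - h) = 226 mm / 8221 m = 226 / 8221000 = 1:36376

1:36376


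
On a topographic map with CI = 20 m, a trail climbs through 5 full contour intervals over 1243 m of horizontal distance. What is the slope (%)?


elevation change = 5 * 20 = 100 m
slope = 100 / 1243 * 100 = 8.0%

8.0%


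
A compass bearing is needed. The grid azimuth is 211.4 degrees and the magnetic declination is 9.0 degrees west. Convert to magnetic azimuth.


magnetic azimuth = grid azimuth - declination (east +ve)
mag_az = 211.4 - -9.0 = 220.4 degrees

220.4 degrees


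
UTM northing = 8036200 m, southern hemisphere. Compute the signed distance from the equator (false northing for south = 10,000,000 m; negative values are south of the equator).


For southern: actual = 8036200 - 10000000 = -1963800 m

-1963800 m


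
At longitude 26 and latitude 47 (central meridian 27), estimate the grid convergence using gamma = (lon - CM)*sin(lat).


gamma = (26 - 27) * sin(47) = -1 * 0.731354 = -0.731 degrees

-0.731 degrees


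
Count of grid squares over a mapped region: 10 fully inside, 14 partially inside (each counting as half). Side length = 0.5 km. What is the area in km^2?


effective squares = 10 + 14 * 0.5 = 17.0
area = 17.0 * 0.25 = 4.25 km^2

4.25 km^2


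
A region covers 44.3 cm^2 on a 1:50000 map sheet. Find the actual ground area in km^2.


ground_area = 44.3 * (50000/100)^2 = 11075000.0 m^2 = 11.075 km^2

11.075 km^2


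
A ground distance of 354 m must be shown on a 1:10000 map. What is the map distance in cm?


map_cm = 354 * 100 / 10000 = 3.54 cm

3.54 cm


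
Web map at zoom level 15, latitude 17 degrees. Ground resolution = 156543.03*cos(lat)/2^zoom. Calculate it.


res = 156543.03 * cos(17) / 2^15 = 156543.03 * 0.95630476 / 32768 = 4.57 m/pixel

4.57 m/pixel


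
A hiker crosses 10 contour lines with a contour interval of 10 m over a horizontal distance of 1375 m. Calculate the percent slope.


elevation change = 10 * 10 = 100 m
slope = 100 / 1375 * 100 = 7.3%

7.3%


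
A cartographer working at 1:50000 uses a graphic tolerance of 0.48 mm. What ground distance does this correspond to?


ground = 0.48 mm * 50000 / 1000 = 24.0 m

24.0 m


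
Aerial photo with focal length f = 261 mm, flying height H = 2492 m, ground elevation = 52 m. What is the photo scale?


scale = f / (H - h) = 261 mm / 2440 m = 261 / 2440000 = 1:9349

1:9349


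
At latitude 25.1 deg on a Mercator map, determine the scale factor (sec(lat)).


SF = 1 / cos(25.1) = 1 / 0.905569 = 1.104

1.104


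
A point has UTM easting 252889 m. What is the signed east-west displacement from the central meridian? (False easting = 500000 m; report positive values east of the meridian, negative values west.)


displacement = 252889 - 500000 = -247111 m

-247111 m


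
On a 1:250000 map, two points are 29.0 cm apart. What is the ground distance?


ground = 29.0 cm * 250000 / 100 = 72500.0 m = 72.5 km

72.5 km


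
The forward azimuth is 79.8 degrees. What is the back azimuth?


back azimuth = (79.8 + 180) mod 360 = 259.8 degrees

259.8 degrees


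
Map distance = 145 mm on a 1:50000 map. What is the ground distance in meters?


ground = 145 mm * 50000 / 1000 = 7250.0 m

7250.0 m


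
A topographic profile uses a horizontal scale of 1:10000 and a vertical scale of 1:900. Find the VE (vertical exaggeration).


VE = horizontal_scale / vertical_scale = 10000 / 900 ≈ 11.1

11.1x


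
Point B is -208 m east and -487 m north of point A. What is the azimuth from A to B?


az = atan2(-208, -487) = -156.9 deg
adjusted to 0-360: 203.1 degrees

203.1 degrees


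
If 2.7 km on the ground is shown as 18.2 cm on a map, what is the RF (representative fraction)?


ground = 2.7 km = 270000 cm; RF denominator = ground / map = 270000 / 18.2 ≈ 14835; RF = 1:14835

1:14835


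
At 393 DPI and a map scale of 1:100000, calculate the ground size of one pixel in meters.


pixel_cm = 2.54 / 393 ≈ 0.006463 cm
ground = pixel_cm * 100000 / 100 = 2.54 * 100000 / (393 * 100) = 254000 / 39300 ≈ 6.46 m

6.46 m


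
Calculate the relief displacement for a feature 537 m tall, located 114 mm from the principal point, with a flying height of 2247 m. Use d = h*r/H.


d = h * r / H = 537 * 114 / 2247 = 27.24 mm

27.24 mm


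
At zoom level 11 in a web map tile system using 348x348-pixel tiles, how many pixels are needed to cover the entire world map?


tiles per axis = 2^11 = 2048
total tiles = 2048^2 = 4194304
pixels per axis = 2048 * 348 = 712704
total pixels = 712704^2 = 507946991616

507946991616 pixels


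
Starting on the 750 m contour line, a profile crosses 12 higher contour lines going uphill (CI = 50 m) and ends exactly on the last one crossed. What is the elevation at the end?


elevation = 750 + 12 * 50 = 1350 m

1350 m


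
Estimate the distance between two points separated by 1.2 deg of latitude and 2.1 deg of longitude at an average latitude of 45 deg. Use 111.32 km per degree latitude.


dlat_km = 1.2 * 111.32 = 133.584
dlon_km = 2.1 * 111.32 * cos(45) ≈ 165.302
dist = sqrt(133.584^2 + 165.302^2) ≈ 212.5 km

212.5 km


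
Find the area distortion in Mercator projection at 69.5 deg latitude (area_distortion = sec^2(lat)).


area_distortion = 1/cos^2(69.5) = 8.154

8.154


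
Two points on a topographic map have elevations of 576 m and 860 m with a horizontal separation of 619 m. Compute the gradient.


gradient = (860 - 576) / 619 = 284 / 619 = 0.4588

0.4588


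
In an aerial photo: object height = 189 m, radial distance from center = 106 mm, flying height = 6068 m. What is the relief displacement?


d = h * r / H = 189 * 106 / 6068 = 3.3 mm

3.3 mm


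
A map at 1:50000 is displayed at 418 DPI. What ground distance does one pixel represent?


pixel_cm = 2.54 / 418 ≈ 0.006077 cm
ground = pixel_cm * 50000 / 100 = 2.54 * 50000 / (418 * 100) = 127000 / 41800 ≈ 3.04 m

3.04 m


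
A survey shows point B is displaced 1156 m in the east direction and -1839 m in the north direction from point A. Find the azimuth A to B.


az = atan2(1156, -1839) = 147.8 deg
adjusted to 0-360: 147.8 degrees

147.8 degrees


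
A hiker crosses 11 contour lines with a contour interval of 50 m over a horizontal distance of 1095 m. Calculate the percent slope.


elevation change = 11 * 50 = 550 m
slope = 550 / 1095 * 100 = 50.2%

50.2%


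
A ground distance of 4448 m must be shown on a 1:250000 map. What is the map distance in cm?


map_cm = 4448 * 100 / 250000 = 1.7792 cm ≈ 1.78 cm

1.78 cm


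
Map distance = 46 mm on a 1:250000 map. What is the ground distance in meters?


ground = 46 mm * 250000 / 1000 = 11500.0 m

11500.0 m


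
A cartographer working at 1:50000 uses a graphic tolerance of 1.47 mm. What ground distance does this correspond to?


ground = 1.47 mm * 50000 / 1000 = 73.5 m

73.5 m


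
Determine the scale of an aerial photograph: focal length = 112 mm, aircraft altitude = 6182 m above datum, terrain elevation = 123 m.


scale = f / (H - h) = 112 mm / 6059 m = 112 / 6059000 = 1:54098

1:54098


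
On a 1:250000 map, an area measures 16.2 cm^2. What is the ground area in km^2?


ground_area = 16.2 * (250000/100)^2 = 101250000.0 m^2 = 101.25 km^2

101.25 km^2


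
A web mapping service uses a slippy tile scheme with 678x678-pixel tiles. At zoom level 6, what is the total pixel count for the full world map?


tiles per axis = 2^6 = 64
total tiles = 64^2 = 4096
pixels per axis = 64 * 678 = 43392
total pixels = 43392^2 = 1882865664

1882865664 pixels


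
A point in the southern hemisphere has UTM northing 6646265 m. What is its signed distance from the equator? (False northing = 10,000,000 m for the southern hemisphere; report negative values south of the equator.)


For southern: actual = 6646265 - 10000000 = -3353735 m

-3353735 m


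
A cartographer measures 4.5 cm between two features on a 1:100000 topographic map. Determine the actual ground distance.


ground = 4.5 cm * 100000 / 100 = 4500.0 m = 4.5 km

4.5 km


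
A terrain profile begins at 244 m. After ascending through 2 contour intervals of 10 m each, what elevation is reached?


elevation = 244 + 2 * 10 = 264 m

264 m


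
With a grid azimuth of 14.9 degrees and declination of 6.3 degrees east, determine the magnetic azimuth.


magnetic azimuth = grid azimuth - declination (east +ve)
mag_az = 14.9 - 6.3 = 8.6 degrees

8.6 degrees


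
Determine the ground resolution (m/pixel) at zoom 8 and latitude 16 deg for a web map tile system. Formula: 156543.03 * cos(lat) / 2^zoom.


res = 156543.03 * cos(16) / 2^8 = 156543.03 * 0.9612617 / 256 = 587.81 m/pixel

587.81 m/pixel


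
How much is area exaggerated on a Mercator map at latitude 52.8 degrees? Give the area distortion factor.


area_distortion = 1/cos^2(52.8) = 2.736

2.736


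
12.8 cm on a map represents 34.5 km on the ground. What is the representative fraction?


ground = 34.5 km = 3450000 cm; RF denominator = ground / map = 3450000 / 12.8 ≈ 269531; RF = 1:269531

1:269531


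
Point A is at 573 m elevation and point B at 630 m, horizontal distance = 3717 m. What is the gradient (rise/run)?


gradient = (630 - 573) / 3717 = 57 / 3717 = 0.0153

0.0153


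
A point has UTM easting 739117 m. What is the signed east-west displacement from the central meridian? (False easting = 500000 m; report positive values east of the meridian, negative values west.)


displacement = 739117 - 500000 = 239117 m

239117 m


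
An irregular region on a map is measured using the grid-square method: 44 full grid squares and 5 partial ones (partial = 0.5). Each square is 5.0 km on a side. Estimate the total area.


effective squares = 44 + 5 * 0.5 = 46.5
area = 46.5 * 25.0 = 1162.5 km^2

1162.5 km^2


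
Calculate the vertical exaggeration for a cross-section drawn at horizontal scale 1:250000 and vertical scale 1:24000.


VE = horizontal_scale / vertical_scale = 250000 / 24000 ≈ 10.4

10.4x


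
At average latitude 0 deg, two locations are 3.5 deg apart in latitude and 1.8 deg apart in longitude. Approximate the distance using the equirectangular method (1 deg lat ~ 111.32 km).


dlat_km = 3.5 * 111.32 = 389.62
dlon_km = 1.8 * 111.32 * cos(0) ≈ 200.376
dist = sqrt(389.62^2 + 200.376^2) ≈ 438.1 km

438.1 km


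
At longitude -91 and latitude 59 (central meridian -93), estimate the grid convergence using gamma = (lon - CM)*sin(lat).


gamma = (-91 - -93) * sin(59) = 2 * 0.857167 = 1.714 degrees

1.714 degrees


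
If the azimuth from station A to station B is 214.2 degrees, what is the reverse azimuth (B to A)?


back azimuth = (214.2 + 180) mod 360 = 34.2 degrees

34.2 degrees


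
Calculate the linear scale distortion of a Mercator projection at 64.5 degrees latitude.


SF = 1 / cos(64.5) = 1 / 0.430511 = 2.323

2.323


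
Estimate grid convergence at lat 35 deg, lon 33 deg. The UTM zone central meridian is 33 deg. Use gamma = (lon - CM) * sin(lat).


gamma = (33 - 33) * sin(35) = 0 * 0.573576 = 0.0 degrees

0.0 degrees


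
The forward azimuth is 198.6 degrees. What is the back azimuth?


back azimuth = (198.6 + 180) mod 360 = 18.6 degrees

18.6 degrees


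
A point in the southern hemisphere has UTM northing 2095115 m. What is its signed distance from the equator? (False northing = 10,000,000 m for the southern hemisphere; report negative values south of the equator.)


For southern: actual = 2095115 - 10000000 = -7904885 m

-7904885 m


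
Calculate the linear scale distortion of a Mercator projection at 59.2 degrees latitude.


SF = 1 / cos(59.2) = 1 / 0.512043 = 1.953

1.953


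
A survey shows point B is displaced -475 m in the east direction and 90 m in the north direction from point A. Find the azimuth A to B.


az = atan2(-475, 90) = -79.3 deg
adjusted to 0-360: 280.7 degrees

280.7 degrees


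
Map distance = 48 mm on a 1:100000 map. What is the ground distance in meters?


ground = 48 mm * 100000 / 1000 = 4800.0 m

4800.0 m


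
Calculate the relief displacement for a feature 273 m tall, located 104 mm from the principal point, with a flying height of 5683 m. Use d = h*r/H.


d = h * r / H = 273 * 104 / 5683 = 5.0 mm

5.0 mm


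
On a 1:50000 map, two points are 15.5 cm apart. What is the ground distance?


ground = 15.5 cm * 50000 / 100 = 7750.0 m = 7.75 km

7.75 km


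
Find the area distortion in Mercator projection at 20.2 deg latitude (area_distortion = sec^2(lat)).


area_distortion = 1/cos^2(20.2) = 1.135

1.135


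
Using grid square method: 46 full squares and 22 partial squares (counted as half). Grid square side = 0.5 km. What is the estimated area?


effective squares = 46 + 22 * 0.5 = 57.0
area = 57.0 * 0.25 = 14.25 km^2

14.25 km^2


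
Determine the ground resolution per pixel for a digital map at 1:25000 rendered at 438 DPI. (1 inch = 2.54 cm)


pixel_cm = 2.54 / 438 ≈ 0.005799 cm
ground = pixel_cm * 25000 / 100 = 2.54 * 25000 / (438 * 100) = 63500 / 43800 ≈ 1.45 m

1.45 m


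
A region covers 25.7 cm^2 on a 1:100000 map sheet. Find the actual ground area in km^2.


ground_area = 25.7 * (100000/100)^2 = 25700000.0 m^2 = 25.7 km^2

25.7 km^2


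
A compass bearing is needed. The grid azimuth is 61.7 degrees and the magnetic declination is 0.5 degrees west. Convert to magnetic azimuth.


magnetic azimuth = grid azimuth - declination (east +ve)
mag_az = 61.7 - -0.5 = 62.2 degrees

62.2 degrees


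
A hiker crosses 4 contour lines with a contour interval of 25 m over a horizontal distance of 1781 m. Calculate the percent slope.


elevation change = 4 * 25 = 100 m
slope = 100 / 1781 * 100 = 5.6%

5.6%


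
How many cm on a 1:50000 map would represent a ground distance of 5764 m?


map_cm = 5764 * 100 / 50000 = 11.528 cm ≈ 11.53 cm

11.53 cm


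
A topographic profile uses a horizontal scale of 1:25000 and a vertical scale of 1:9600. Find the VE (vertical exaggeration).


VE = horizontal_scale / vertical_scale = 25000 / 9600 ≈ 2.6

2.6x


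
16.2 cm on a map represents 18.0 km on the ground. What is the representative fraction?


ground = 18.0 km = 1800000 cm; RF denominator = ground / map = 1800000 / 16.2 ≈ 111111; RF = 1:111111

1:111111


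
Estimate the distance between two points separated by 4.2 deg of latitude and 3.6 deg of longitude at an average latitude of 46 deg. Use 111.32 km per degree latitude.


dlat_km = 4.2 * 111.32 = 467.544
dlon_km = 3.6 * 111.32 * cos(46) ≈ 278.386
dist = sqrt(467.544^2 + 278.386^2) ≈ 544.1 km

544.1 km


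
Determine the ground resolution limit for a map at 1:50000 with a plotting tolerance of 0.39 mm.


ground = 0.39 mm * 50000 / 1000 = 19.5 m

19.5 m


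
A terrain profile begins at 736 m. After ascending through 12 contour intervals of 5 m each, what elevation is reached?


elevation = 736 + 12 * 5 = 796 m

796 m


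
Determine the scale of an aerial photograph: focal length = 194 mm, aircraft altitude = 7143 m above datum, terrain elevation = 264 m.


scale = f / (H - h) = 194 mm / 6879 m = 194 / 6879000 = 1:35459

1:35459


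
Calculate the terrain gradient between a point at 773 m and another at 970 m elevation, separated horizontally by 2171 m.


gradient = (970 - 773) / 2171 = 197 / 2171 = 0.0907

0.0907


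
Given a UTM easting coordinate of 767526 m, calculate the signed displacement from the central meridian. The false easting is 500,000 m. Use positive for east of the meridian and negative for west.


displacement = 767526 - 500000 = 267526 m

267526 m


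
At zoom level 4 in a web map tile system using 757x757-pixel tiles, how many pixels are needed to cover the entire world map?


tiles per axis = 2^4 = 16
total tiles = 16^2 = 256
pixels per axis = 16 * 757 = 12112
total pixels = 12112^2 = 146700544

146700544 pixels


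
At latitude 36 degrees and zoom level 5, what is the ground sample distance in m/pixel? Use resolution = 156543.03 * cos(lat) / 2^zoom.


res = 156543.03 * cos(36) / 2^5 = 156543.03 * 0.80901699 / 32 = 3957.69 m/pixel

3957.69 m/pixel


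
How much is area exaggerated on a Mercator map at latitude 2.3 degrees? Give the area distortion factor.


area_distortion = 1/cos^2(2.3) = 1.002

1.002


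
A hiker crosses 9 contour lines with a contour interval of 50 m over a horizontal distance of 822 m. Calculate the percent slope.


elevation change = 9 * 50 = 450 m
slope = 450 / 822 * 100 = 54.7%

54.7%


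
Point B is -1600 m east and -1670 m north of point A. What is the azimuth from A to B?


az = atan2(-1600, -1670) = -136.2 deg
adjusted to 0-360: 223.8 degrees

223.8 degrees


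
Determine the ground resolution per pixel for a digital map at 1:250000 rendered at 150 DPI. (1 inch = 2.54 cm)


pixel_cm = 2.54 / 150 ≈ 0.016933 cm
ground = pixel_cm * 250000 / 100 = 2.54 * 250000 / (150 * 100) = 635000 / 15000 ≈ 42.33 m

42.33 m


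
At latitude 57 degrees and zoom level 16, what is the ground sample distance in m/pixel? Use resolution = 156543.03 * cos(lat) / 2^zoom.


res = 156543.03 * cos(57) / 2^16 = 156543.03 * 0.54463904 / 65536 = 1.3 m/pixel

1.3 m/pixel


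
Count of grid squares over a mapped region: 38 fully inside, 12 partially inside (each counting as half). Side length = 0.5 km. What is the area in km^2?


effective squares = 38 + 12 * 0.5 = 44.0
area = 44.0 * 0.25 = 11.0 km^2

11.0 km^2


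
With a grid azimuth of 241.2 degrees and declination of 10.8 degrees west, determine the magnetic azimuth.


magnetic azimuth = grid azimuth - declination (east +ve)
mag_az = 241.2 - -10.8 = 252.0 degrees

252.0 degrees


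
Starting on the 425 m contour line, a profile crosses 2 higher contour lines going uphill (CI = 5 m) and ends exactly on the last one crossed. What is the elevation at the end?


elevation = 425 + 2 * 5 = 435 m

435 m


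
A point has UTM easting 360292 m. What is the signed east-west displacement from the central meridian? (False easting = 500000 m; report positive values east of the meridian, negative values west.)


displacement = 360292 - 500000 = -139708 m

-139708 m


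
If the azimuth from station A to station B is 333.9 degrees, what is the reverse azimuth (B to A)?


back azimuth = (333.9 + 180) mod 360 = 153.9 degrees

153.9 degrees


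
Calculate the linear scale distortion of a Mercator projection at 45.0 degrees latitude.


SF = 1 / cos(45.0) = 1 / 0.707107 = 1.414

1.414


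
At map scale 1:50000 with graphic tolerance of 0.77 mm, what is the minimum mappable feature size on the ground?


ground = 0.77 mm * 50000 / 1000 = 38.5 m

38.5 m


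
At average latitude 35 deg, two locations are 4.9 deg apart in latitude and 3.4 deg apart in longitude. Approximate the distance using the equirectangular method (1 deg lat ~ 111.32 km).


dlat_km = 4.9 * 111.32 = 545.468
dlon_km = 3.4 * 111.32 * cos(35) ≈ 310.039
dist = sqrt(545.468^2 + 310.039^2) ≈ 627.4 km

627.4 km


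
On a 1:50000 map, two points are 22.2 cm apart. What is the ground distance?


ground = 22.2 cm * 50000 / 100 = 11100.0 m = 11.1 km

11.1 km


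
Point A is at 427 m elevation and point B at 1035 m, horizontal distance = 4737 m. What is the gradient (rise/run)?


gradient = (1035 - 427) / 4737 = 608 / 4737 = 0.1284

0.1284


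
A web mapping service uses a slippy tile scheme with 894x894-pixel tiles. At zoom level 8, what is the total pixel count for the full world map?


tiles per axis = 2^8 = 256
total tiles = 256^2 = 65536
pixels per axis = 256 * 894 = 228864
total pixels = 228864^2 = 52378730496

52378730496 pixels


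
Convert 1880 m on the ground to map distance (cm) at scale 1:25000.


map_cm = 1880 * 100 / 25000 = 7.52 cm

7.52 cm


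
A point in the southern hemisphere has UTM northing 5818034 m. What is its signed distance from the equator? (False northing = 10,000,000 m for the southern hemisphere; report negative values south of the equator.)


For southern: actual = 5818034 - 10000000 = -4181966 m

-4181966 m


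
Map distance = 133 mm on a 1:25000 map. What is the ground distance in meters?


ground = 133 mm * 25000 / 1000 = 3325.0 m

3325.0 m


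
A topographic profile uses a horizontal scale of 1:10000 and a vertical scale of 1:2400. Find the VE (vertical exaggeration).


VE = horizontal_scale / vertical_scale = 10000 / 2400 ≈ 4.2

4.2x


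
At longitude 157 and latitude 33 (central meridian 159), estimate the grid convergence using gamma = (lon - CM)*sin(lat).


gamma = (157 - 159) * sin(33) = -2 * 0.544639 = -1.089 degrees

-1.089 degrees


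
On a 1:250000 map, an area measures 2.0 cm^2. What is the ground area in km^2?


ground_area = 2.0 * (250000/100)^2 = 12500000.0 m^2 = 12.5 km^2

12.5 km^2


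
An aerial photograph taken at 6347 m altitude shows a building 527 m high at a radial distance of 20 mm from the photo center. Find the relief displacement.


d = h * r / H = 527 * 20 / 6347 = 1.66 mm

1.66 mm


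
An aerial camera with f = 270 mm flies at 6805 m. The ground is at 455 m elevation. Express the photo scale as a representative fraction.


scale = f / (H - h) = 270 mm / 6350 m = 270 / 6350000 = 1:23519

1:23519


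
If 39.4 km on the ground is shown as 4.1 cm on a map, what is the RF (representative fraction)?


ground = 39.4 km = 3940000 cm; RF denominator = ground / map = 3940000 / 4.1 ≈ 960976; RF = 1:960976

1:960976


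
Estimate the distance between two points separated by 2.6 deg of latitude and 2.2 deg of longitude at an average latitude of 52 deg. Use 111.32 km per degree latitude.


dlat_km = 2.6 * 111.32 = 289.432
dlon_km = 2.2 * 111.32 * cos(52) ≈ 150.778
dist = sqrt(289.432^2 + 150.778^2) ≈ 326.4 km

326.4 km


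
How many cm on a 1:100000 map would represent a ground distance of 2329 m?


map_cm = 2329 * 100 / 100000 = 2.329 cm ≈ 2.33 cm

2.33 cm


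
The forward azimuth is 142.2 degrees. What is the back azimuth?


back azimuth = (142.2 + 180) mod 360 = 322.2 degrees

322.2 degrees


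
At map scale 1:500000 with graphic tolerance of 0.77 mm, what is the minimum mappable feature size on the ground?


ground = 0.77 mm * 500000 / 1000 = 385.0 m

385.0 m


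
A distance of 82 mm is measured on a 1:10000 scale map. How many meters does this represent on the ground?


ground = 82 mm * 10000 / 1000 = 820.0 m

820.0 m


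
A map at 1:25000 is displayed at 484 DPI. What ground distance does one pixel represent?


pixel_cm = 2.54 / 484 ≈ 0.005248 cm
ground = pixel_cm * 25000 / 100 = 2.54 * 25000 / (484 * 100) = 63500 / 48400 ≈ 1.31 m

1.31 m


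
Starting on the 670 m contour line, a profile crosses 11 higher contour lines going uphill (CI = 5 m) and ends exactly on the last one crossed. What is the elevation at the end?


elevation = 670 + 11 * 5 = 725 m

725 m


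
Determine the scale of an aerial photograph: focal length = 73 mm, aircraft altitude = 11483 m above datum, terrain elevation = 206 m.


scale = f / (H - h) = 73 mm / 11277 m = 73 / 11277000 = 1:154479

1:154479


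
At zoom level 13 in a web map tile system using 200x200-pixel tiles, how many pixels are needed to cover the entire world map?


tiles per axis = 2^13 = 8192
total tiles = 8192^2 = 67108864
pixels per axis = 8192 * 200 = 1638400
total pixels = 1638400^2 = 2684354560000

2684354560000 pixels


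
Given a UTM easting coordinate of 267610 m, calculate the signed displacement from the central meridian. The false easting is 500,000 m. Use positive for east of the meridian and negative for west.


displacement = 267610 - 500000 = -232390 m

-232390 m
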